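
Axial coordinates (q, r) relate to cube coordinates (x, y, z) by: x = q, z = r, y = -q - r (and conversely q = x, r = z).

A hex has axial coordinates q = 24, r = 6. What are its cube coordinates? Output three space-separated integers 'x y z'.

Answer: 24 -30 6

Derivation:
x = q = 24
z = r = 6
y = -x - z = -(24) - (6) = -30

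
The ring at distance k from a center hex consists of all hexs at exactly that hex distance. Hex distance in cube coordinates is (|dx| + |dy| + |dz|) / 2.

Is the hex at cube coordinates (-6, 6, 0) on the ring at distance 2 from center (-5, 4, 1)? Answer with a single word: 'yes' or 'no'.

|px - cx| = |-6 - (-5)| = 1
|py - cy| = |6 - 4| = 2
|pz - cz| = |0 - 1| = 1
distance = (1+2+1)/2 = 4/2 = 2
radius = 2; distance == radius -> yes

Answer: yes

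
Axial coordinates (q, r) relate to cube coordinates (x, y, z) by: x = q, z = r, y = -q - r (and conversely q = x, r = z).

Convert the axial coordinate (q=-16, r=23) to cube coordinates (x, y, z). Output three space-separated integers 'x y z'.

Answer: -16 -7 23

Derivation:
x = q = -16
z = r = 23
y = -x - z = -(-16) - (23) = -7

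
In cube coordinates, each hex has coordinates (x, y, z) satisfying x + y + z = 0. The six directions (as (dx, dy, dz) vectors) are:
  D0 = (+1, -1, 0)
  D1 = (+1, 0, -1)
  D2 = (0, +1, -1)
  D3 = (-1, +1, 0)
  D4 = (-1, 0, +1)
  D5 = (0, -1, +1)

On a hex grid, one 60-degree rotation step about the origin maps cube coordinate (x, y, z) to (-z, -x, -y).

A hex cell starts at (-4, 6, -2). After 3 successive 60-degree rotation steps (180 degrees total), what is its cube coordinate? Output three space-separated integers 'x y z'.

Start: (-4, 6, -2)
Step 1: (-4, 6, -2) -> (-(-2), -(-4), -(6)) = (2, 4, -6)
Step 2: (2, 4, -6) -> (-(-6), -(2), -(4)) = (6, -2, -4)
Step 3: (6, -2, -4) -> (-(-4), -(6), -(-2)) = (4, -6, 2)

Answer: 4 -6 2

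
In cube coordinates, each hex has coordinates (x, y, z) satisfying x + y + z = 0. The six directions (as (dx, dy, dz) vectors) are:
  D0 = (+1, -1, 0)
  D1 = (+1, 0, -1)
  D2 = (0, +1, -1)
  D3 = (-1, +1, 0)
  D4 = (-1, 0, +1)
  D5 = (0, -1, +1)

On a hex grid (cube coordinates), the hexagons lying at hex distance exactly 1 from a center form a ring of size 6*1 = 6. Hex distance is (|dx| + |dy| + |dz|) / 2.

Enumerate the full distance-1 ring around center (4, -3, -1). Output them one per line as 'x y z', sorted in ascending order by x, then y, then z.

Walk ring at distance 1 from (4, -3, -1):
Start at center + D4*1 = (3, -3, 0)
  hex 0: (3, -3, 0)
  hex 1: (4, -4, 0)
  hex 2: (5, -4, -1)
  hex 3: (5, -3, -2)
  hex 4: (4, -2, -2)
  hex 5: (3, -2, -1)
Sorted: 6 hexes.

Answer: 3 -3 0
3 -2 -1
4 -4 0
4 -2 -2
5 -4 -1
5 -3 -2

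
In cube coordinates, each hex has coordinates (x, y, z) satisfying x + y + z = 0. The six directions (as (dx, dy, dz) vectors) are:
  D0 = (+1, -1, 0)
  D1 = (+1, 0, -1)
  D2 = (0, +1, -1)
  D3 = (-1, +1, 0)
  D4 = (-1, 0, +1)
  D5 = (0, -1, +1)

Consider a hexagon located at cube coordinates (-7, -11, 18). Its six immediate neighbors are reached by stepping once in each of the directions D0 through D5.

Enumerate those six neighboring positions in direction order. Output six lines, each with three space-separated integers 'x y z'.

Center: (-7, -11, 18). Add each direction:
  D0: (-7, -11, 18) + (1, -1, 0) = (-6, -12, 18)
  D1: (-7, -11, 18) + (1, 0, -1) = (-6, -11, 17)
  D2: (-7, -11, 18) + (0, 1, -1) = (-7, -10, 17)
  D3: (-7, -11, 18) + (-1, 1, 0) = (-8, -10, 18)
  D4: (-7, -11, 18) + (-1, 0, 1) = (-8, -11, 19)
  D5: (-7, -11, 18) + (0, -1, 1) = (-7, -12, 19)

Answer: -6 -12 18
-6 -11 17
-7 -10 17
-8 -10 18
-8 -11 19
-7 -12 19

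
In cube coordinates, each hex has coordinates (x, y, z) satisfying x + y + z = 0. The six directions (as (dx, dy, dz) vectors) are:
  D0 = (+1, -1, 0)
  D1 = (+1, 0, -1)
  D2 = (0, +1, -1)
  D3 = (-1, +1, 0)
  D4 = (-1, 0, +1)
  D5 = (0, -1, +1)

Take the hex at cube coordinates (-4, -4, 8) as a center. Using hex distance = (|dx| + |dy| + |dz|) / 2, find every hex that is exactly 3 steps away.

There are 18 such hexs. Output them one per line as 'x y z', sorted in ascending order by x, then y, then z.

Answer: -7 -4 11
-7 -3 10
-7 -2 9
-7 -1 8
-6 -5 11
-6 -1 7
-5 -6 11
-5 -1 6
-4 -7 11
-4 -1 5
-3 -7 10
-3 -2 5
-2 -7 9
-2 -3 5
-1 -7 8
-1 -6 7
-1 -5 6
-1 -4 5

Derivation:
Walk ring at distance 3 from (-4, -4, 8):
Start at center + D4*3 = (-7, -4, 11)
  hex 0: (-7, -4, 11)
  hex 1: (-6, -5, 11)
  hex 2: (-5, -6, 11)
  hex 3: (-4, -7, 11)
  hex 4: (-3, -7, 10)
  hex 5: (-2, -7, 9)
  hex 6: (-1, -7, 8)
  hex 7: (-1, -6, 7)
  hex 8: (-1, -5, 6)
  hex 9: (-1, -4, 5)
  hex 10: (-2, -3, 5)
  hex 11: (-3, -2, 5)
  hex 12: (-4, -1, 5)
  hex 13: (-5, -1, 6)
  hex 14: (-6, -1, 7)
  hex 15: (-7, -1, 8)
  hex 16: (-7, -2, 9)
  hex 17: (-7, -3, 10)
Sorted: 18 hexes.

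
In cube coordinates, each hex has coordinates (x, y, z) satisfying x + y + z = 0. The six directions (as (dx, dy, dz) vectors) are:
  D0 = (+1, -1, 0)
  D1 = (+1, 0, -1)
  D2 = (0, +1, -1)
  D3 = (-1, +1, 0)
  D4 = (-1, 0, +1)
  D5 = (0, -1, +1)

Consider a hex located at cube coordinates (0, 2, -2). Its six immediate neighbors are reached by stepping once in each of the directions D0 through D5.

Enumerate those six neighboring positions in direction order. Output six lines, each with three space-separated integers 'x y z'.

Answer: 1 1 -2
1 2 -3
0 3 -3
-1 3 -2
-1 2 -1
0 1 -1

Derivation:
Center: (0, 2, -2). Add each direction:
  D0: (0, 2, -2) + (1, -1, 0) = (1, 1, -2)
  D1: (0, 2, -2) + (1, 0, -1) = (1, 2, -3)
  D2: (0, 2, -2) + (0, 1, -1) = (0, 3, -3)
  D3: (0, 2, -2) + (-1, 1, 0) = (-1, 3, -2)
  D4: (0, 2, -2) + (-1, 0, 1) = (-1, 2, -1)
  D5: (0, 2, -2) + (0, -1, 1) = (0, 1, -1)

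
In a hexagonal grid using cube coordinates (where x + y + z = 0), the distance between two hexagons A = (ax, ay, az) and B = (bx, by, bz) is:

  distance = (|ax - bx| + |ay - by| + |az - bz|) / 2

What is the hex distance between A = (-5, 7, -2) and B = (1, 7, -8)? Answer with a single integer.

|ax - bx| = |-5 - 1| = 6
|ay - by| = |7 - 7| = 0
|az - bz| = |-2 - (-8)| = 6
distance = (6 + 0 + 6) / 2 = 12 / 2 = 6

Answer: 6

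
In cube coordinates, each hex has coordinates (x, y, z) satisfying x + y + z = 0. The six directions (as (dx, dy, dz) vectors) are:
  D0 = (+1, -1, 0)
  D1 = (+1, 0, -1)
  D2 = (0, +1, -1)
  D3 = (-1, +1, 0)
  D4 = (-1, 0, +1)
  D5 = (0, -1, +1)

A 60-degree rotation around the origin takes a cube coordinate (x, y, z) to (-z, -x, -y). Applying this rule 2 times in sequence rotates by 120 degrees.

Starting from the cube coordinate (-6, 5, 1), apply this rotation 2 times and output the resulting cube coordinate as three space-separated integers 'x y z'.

Start: (-6, 5, 1)
Step 1: (-6, 5, 1) -> (-(1), -(-6), -(5)) = (-1, 6, -5)
Step 2: (-1, 6, -5) -> (-(-5), -(-1), -(6)) = (5, 1, -6)

Answer: 5 1 -6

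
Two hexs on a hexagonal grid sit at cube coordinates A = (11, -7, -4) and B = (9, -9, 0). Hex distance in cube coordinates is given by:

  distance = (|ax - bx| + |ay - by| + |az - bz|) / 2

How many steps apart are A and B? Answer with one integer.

|ax - bx| = |11 - 9| = 2
|ay - by| = |-7 - (-9)| = 2
|az - bz| = |-4 - 0| = 4
distance = (2 + 2 + 4) / 2 = 8 / 2 = 4

Answer: 4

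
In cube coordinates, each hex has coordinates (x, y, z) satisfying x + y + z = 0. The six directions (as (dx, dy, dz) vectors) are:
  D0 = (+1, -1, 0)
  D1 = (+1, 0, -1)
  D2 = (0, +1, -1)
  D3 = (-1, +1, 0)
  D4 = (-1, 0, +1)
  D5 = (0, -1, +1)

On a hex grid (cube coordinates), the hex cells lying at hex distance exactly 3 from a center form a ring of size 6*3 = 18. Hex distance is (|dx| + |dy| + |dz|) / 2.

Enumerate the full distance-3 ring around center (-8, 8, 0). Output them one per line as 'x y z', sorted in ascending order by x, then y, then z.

Walk ring at distance 3 from (-8, 8, 0):
Start at center + D4*3 = (-11, 8, 3)
  hex 0: (-11, 8, 3)
  hex 1: (-10, 7, 3)
  hex 2: (-9, 6, 3)
  hex 3: (-8, 5, 3)
  hex 4: (-7, 5, 2)
  hex 5: (-6, 5, 1)
  hex 6: (-5, 5, 0)
  hex 7: (-5, 6, -1)
  hex 8: (-5, 7, -2)
  hex 9: (-5, 8, -3)
  hex 10: (-6, 9, -3)
  hex 11: (-7, 10, -3)
  hex 12: (-8, 11, -3)
  hex 13: (-9, 11, -2)
  hex 14: (-10, 11, -1)
  hex 15: (-11, 11, 0)
  hex 16: (-11, 10, 1)
  hex 17: (-11, 9, 2)
Sorted: 18 hexes.

Answer: -11 8 3
-11 9 2
-11 10 1
-11 11 0
-10 7 3
-10 11 -1
-9 6 3
-9 11 -2
-8 5 3
-8 11 -3
-7 5 2
-7 10 -3
-6 5 1
-6 9 -3
-5 5 0
-5 6 -1
-5 7 -2
-5 8 -3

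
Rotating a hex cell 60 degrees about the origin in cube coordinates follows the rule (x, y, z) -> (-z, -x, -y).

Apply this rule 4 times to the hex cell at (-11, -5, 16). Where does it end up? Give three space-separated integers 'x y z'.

Start: (-11, -5, 16)
Step 1: (-11, -5, 16) -> (-(16), -(-11), -(-5)) = (-16, 11, 5)
Step 2: (-16, 11, 5) -> (-(5), -(-16), -(11)) = (-5, 16, -11)
Step 3: (-5, 16, -11) -> (-(-11), -(-5), -(16)) = (11, 5, -16)
Step 4: (11, 5, -16) -> (-(-16), -(11), -(5)) = (16, -11, -5)

Answer: 16 -11 -5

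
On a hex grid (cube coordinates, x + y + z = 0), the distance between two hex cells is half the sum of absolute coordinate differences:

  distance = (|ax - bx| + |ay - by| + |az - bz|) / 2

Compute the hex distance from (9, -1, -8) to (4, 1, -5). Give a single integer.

Answer: 5

Derivation:
|ax - bx| = |9 - 4| = 5
|ay - by| = |-1 - 1| = 2
|az - bz| = |-8 - (-5)| = 3
distance = (5 + 2 + 3) / 2 = 10 / 2 = 5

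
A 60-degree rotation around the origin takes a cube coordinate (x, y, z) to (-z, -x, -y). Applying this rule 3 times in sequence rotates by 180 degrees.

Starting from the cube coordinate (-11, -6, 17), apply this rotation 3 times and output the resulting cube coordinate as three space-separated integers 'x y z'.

Answer: 11 6 -17

Derivation:
Start: (-11, -6, 17)
Step 1: (-11, -6, 17) -> (-(17), -(-11), -(-6)) = (-17, 11, 6)
Step 2: (-17, 11, 6) -> (-(6), -(-17), -(11)) = (-6, 17, -11)
Step 3: (-6, 17, -11) -> (-(-11), -(-6), -(17)) = (11, 6, -17)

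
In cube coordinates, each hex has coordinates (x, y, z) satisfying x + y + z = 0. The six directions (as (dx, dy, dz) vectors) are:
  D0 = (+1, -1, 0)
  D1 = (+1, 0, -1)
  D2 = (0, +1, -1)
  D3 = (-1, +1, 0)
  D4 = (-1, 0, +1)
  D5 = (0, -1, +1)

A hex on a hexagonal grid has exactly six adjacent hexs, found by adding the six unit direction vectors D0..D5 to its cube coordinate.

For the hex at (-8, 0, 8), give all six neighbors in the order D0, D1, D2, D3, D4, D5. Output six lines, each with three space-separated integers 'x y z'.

Center: (-8, 0, 8). Add each direction:
  D0: (-8, 0, 8) + (1, -1, 0) = (-7, -1, 8)
  D1: (-8, 0, 8) + (1, 0, -1) = (-7, 0, 7)
  D2: (-8, 0, 8) + (0, 1, -1) = (-8, 1, 7)
  D3: (-8, 0, 8) + (-1, 1, 0) = (-9, 1, 8)
  D4: (-8, 0, 8) + (-1, 0, 1) = (-9, 0, 9)
  D5: (-8, 0, 8) + (0, -1, 1) = (-8, -1, 9)

Answer: -7 -1 8
-7 0 7
-8 1 7
-9 1 8
-9 0 9
-8 -1 9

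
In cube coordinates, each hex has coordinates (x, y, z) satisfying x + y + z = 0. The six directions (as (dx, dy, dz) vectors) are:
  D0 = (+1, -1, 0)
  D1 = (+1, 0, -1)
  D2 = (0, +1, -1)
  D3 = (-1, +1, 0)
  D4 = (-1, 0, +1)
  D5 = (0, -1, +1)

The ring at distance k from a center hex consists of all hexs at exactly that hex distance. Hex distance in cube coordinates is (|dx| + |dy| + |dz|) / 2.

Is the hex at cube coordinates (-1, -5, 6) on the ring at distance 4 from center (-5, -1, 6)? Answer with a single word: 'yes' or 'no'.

|px - cx| = |-1 - (-5)| = 4
|py - cy| = |-5 - (-1)| = 4
|pz - cz| = |6 - 6| = 0
distance = (4+4+0)/2 = 8/2 = 4
radius = 4; distance == radius -> yes

Answer: yes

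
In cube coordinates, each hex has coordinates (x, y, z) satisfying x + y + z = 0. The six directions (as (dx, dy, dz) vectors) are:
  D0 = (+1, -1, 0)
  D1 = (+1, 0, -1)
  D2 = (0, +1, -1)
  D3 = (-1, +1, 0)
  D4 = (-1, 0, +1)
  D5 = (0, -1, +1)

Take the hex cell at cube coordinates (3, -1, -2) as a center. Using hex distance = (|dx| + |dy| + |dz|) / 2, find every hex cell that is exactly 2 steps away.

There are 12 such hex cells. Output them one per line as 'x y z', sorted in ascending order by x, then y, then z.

Walk ring at distance 2 from (3, -1, -2):
Start at center + D4*2 = (1, -1, 0)
  hex 0: (1, -1, 0)
  hex 1: (2, -2, 0)
  hex 2: (3, -3, 0)
  hex 3: (4, -3, -1)
  hex 4: (5, -3, -2)
  hex 5: (5, -2, -3)
  hex 6: (5, -1, -4)
  hex 7: (4, 0, -4)
  hex 8: (3, 1, -4)
  hex 9: (2, 1, -3)
  hex 10: (1, 1, -2)
  hex 11: (1, 0, -1)
Sorted: 12 hexes.

Answer: 1 -1 0
1 0 -1
1 1 -2
2 -2 0
2 1 -3
3 -3 0
3 1 -4
4 -3 -1
4 0 -4
5 -3 -2
5 -2 -3
5 -1 -4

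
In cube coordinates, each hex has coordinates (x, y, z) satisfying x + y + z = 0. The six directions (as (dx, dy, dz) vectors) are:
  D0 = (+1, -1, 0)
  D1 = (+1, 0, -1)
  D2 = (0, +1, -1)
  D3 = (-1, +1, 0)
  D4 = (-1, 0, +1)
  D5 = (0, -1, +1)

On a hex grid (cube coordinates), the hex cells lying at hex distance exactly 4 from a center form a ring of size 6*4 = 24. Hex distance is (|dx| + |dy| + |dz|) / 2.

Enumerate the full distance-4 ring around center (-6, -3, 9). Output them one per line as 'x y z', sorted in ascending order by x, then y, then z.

Answer: -10 -3 13
-10 -2 12
-10 -1 11
-10 0 10
-10 1 9
-9 -4 13
-9 1 8
-8 -5 13
-8 1 7
-7 -6 13
-7 1 6
-6 -7 13
-6 1 5
-5 -7 12
-5 0 5
-4 -7 11
-4 -1 5
-3 -7 10
-3 -2 5
-2 -7 9
-2 -6 8
-2 -5 7
-2 -4 6
-2 -3 5

Derivation:
Walk ring at distance 4 from (-6, -3, 9):
Start at center + D4*4 = (-10, -3, 13)
  hex 0: (-10, -3, 13)
  hex 1: (-9, -4, 13)
  hex 2: (-8, -5, 13)
  hex 3: (-7, -6, 13)
  hex 4: (-6, -7, 13)
  hex 5: (-5, -7, 12)
  hex 6: (-4, -7, 11)
  hex 7: (-3, -7, 10)
  hex 8: (-2, -7, 9)
  hex 9: (-2, -6, 8)
  hex 10: (-2, -5, 7)
  hex 11: (-2, -4, 6)
  hex 12: (-2, -3, 5)
  hex 13: (-3, -2, 5)
  hex 14: (-4, -1, 5)
  hex 15: (-5, 0, 5)
  hex 16: (-6, 1, 5)
  hex 17: (-7, 1, 6)
  hex 18: (-8, 1, 7)
  hex 19: (-9, 1, 8)
  hex 20: (-10, 1, 9)
  hex 21: (-10, 0, 10)
  hex 22: (-10, -1, 11)
  hex 23: (-10, -2, 12)
Sorted: 24 hexes.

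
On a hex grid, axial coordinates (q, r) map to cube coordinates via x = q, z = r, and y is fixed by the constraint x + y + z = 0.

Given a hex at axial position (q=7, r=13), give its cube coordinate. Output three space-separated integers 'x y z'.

x = q = 7
z = r = 13
y = -x - z = -(7) - (13) = -20

Answer: 7 -20 13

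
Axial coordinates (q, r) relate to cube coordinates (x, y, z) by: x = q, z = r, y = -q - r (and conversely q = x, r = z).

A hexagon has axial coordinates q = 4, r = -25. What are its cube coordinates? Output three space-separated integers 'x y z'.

Answer: 4 21 -25

Derivation:
x = q = 4
z = r = -25
y = -x - z = -(4) - (-25) = 21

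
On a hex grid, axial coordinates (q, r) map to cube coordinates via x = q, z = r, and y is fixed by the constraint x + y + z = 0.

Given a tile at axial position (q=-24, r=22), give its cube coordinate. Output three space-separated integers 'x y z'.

Answer: -24 2 22

Derivation:
x = q = -24
z = r = 22
y = -x - z = -(-24) - (22) = 2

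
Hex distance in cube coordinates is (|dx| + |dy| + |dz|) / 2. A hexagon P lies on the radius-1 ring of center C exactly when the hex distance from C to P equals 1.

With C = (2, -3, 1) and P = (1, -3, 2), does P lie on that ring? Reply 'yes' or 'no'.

Answer: yes

Derivation:
|px - cx| = |1 - 2| = 1
|py - cy| = |-3 - (-3)| = 0
|pz - cz| = |2 - 1| = 1
distance = (1+0+1)/2 = 2/2 = 1
radius = 1; distance == radius -> yes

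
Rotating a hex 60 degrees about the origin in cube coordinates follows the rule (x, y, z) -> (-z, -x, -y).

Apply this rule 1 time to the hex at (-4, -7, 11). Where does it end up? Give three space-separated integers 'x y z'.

Answer: -11 4 7

Derivation:
Start: (-4, -7, 11)
Step 1: (-4, -7, 11) -> (-(11), -(-4), -(-7)) = (-11, 4, 7)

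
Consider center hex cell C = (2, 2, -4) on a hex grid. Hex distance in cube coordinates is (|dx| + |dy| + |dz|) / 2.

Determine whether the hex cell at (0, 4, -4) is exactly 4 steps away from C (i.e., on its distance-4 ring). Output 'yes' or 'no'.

Answer: no

Derivation:
|px - cx| = |0 - 2| = 2
|py - cy| = |4 - 2| = 2
|pz - cz| = |-4 - (-4)| = 0
distance = (2+2+0)/2 = 4/2 = 2
radius = 4; distance != radius -> no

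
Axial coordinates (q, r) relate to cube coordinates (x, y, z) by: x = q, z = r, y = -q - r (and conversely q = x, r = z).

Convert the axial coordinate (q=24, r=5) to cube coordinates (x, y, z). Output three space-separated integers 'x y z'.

Answer: 24 -29 5

Derivation:
x = q = 24
z = r = 5
y = -x - z = -(24) - (5) = -29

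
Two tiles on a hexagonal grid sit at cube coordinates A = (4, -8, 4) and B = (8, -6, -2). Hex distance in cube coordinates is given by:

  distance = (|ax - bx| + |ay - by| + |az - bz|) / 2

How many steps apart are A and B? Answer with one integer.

|ax - bx| = |4 - 8| = 4
|ay - by| = |-8 - (-6)| = 2
|az - bz| = |4 - (-2)| = 6
distance = (4 + 2 + 6) / 2 = 12 / 2 = 6

Answer: 6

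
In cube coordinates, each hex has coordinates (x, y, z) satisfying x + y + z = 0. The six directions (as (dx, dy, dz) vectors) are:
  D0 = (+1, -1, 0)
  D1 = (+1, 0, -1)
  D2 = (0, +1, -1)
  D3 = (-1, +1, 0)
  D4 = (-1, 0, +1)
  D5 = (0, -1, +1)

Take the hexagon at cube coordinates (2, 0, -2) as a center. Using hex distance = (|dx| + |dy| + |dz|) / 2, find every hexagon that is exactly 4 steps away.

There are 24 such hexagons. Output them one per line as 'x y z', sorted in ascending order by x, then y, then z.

Walk ring at distance 4 from (2, 0, -2):
Start at center + D4*4 = (-2, 0, 2)
  hex 0: (-2, 0, 2)
  hex 1: (-1, -1, 2)
  hex 2: (0, -2, 2)
  hex 3: (1, -3, 2)
  hex 4: (2, -4, 2)
  hex 5: (3, -4, 1)
  hex 6: (4, -4, 0)
  hex 7: (5, -4, -1)
  hex 8: (6, -4, -2)
  hex 9: (6, -3, -3)
  hex 10: (6, -2, -4)
  hex 11: (6, -1, -5)
  hex 12: (6, 0, -6)
  hex 13: (5, 1, -6)
  hex 14: (4, 2, -6)
  hex 15: (3, 3, -6)
  hex 16: (2, 4, -6)
  hex 17: (1, 4, -5)
  hex 18: (0, 4, -4)
  hex 19: (-1, 4, -3)
  hex 20: (-2, 4, -2)
  hex 21: (-2, 3, -1)
  hex 22: (-2, 2, 0)
  hex 23: (-2, 1, 1)
Sorted: 24 hexes.

Answer: -2 0 2
-2 1 1
-2 2 0
-2 3 -1
-2 4 -2
-1 -1 2
-1 4 -3
0 -2 2
0 4 -4
1 -3 2
1 4 -5
2 -4 2
2 4 -6
3 -4 1
3 3 -6
4 -4 0
4 2 -6
5 -4 -1
5 1 -6
6 -4 -2
6 -3 -3
6 -2 -4
6 -1 -5
6 0 -6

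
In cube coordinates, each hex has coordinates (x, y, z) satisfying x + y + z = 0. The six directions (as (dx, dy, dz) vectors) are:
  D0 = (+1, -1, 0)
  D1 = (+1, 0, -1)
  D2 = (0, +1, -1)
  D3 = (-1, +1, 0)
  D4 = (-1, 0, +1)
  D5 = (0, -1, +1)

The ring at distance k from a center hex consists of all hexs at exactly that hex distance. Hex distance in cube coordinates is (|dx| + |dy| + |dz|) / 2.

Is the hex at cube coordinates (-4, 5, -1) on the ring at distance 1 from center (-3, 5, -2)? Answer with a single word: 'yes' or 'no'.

Answer: yes

Derivation:
|px - cx| = |-4 - (-3)| = 1
|py - cy| = |5 - 5| = 0
|pz - cz| = |-1 - (-2)| = 1
distance = (1+0+1)/2 = 2/2 = 1
radius = 1; distance == radius -> yes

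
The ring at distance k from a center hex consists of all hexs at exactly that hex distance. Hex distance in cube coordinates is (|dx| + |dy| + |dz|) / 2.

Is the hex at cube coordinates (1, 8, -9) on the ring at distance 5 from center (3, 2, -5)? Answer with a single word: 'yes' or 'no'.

|px - cx| = |1 - 3| = 2
|py - cy| = |8 - 2| = 6
|pz - cz| = |-9 - (-5)| = 4
distance = (2+6+4)/2 = 12/2 = 6
radius = 5; distance != radius -> no

Answer: no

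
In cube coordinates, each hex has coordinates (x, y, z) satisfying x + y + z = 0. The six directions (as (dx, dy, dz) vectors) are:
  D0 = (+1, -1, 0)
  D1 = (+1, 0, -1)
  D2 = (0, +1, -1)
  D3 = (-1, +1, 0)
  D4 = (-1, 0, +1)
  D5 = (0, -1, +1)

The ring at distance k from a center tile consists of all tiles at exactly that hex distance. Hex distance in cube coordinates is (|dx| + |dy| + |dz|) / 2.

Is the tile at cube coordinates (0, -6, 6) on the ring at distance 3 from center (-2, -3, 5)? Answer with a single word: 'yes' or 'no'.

|px - cx| = |0 - (-2)| = 2
|py - cy| = |-6 - (-3)| = 3
|pz - cz| = |6 - 5| = 1
distance = (2+3+1)/2 = 6/2 = 3
radius = 3; distance == radius -> yes

Answer: yes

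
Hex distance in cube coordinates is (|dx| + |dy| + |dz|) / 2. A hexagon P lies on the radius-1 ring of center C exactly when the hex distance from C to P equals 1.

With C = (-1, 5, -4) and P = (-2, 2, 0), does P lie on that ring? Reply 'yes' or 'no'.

|px - cx| = |-2 - (-1)| = 1
|py - cy| = |2 - 5| = 3
|pz - cz| = |0 - (-4)| = 4
distance = (1+3+4)/2 = 8/2 = 4
radius = 1; distance != radius -> no

Answer: no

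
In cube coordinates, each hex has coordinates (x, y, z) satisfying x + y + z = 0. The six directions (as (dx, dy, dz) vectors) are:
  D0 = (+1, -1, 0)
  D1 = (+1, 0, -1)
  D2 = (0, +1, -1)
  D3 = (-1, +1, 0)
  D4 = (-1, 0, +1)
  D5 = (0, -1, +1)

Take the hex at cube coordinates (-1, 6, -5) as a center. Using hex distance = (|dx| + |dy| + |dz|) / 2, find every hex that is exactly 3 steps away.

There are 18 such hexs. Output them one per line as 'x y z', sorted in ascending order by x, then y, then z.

Walk ring at distance 3 from (-1, 6, -5):
Start at center + D4*3 = (-4, 6, -2)
  hex 0: (-4, 6, -2)
  hex 1: (-3, 5, -2)
  hex 2: (-2, 4, -2)
  hex 3: (-1, 3, -2)
  hex 4: (0, 3, -3)
  hex 5: (1, 3, -4)
  hex 6: (2, 3, -5)
  hex 7: (2, 4, -6)
  hex 8: (2, 5, -7)
  hex 9: (2, 6, -8)
  hex 10: (1, 7, -8)
  hex 11: (0, 8, -8)
  hex 12: (-1, 9, -8)
  hex 13: (-2, 9, -7)
  hex 14: (-3, 9, -6)
  hex 15: (-4, 9, -5)
  hex 16: (-4, 8, -4)
  hex 17: (-4, 7, -3)
Sorted: 18 hexes.

Answer: -4 6 -2
-4 7 -3
-4 8 -4
-4 9 -5
-3 5 -2
-3 9 -6
-2 4 -2
-2 9 -7
-1 3 -2
-1 9 -8
0 3 -3
0 8 -8
1 3 -4
1 7 -8
2 3 -5
2 4 -6
2 5 -7
2 6 -8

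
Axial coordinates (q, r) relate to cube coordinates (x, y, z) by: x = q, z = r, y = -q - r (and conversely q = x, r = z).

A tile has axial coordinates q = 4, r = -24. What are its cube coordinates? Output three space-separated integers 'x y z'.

Answer: 4 20 -24

Derivation:
x = q = 4
z = r = -24
y = -x - z = -(4) - (-24) = 20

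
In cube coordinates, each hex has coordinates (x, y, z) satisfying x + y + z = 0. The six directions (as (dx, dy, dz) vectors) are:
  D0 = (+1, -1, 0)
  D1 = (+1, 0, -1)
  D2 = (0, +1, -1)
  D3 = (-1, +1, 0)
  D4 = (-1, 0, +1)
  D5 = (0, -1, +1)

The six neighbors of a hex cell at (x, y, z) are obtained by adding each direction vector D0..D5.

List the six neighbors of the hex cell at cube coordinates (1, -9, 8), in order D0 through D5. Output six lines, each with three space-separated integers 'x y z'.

Center: (1, -9, 8). Add each direction:
  D0: (1, -9, 8) + (1, -1, 0) = (2, -10, 8)
  D1: (1, -9, 8) + (1, 0, -1) = (2, -9, 7)
  D2: (1, -9, 8) + (0, 1, -1) = (1, -8, 7)
  D3: (1, -9, 8) + (-1, 1, 0) = (0, -8, 8)
  D4: (1, -9, 8) + (-1, 0, 1) = (0, -9, 9)
  D5: (1, -9, 8) + (0, -1, 1) = (1, -10, 9)

Answer: 2 -10 8
2 -9 7
1 -8 7
0 -8 8
0 -9 9
1 -10 9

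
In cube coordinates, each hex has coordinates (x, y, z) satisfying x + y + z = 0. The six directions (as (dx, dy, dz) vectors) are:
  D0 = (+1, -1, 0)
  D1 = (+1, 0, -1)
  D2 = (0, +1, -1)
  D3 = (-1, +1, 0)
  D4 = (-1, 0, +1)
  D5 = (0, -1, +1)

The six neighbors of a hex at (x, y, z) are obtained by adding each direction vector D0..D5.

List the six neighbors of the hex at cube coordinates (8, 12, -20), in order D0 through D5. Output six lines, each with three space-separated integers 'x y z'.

Center: (8, 12, -20). Add each direction:
  D0: (8, 12, -20) + (1, -1, 0) = (9, 11, -20)
  D1: (8, 12, -20) + (1, 0, -1) = (9, 12, -21)
  D2: (8, 12, -20) + (0, 1, -1) = (8, 13, -21)
  D3: (8, 12, -20) + (-1, 1, 0) = (7, 13, -20)
  D4: (8, 12, -20) + (-1, 0, 1) = (7, 12, -19)
  D5: (8, 12, -20) + (0, -1, 1) = (8, 11, -19)

Answer: 9 11 -20
9 12 -21
8 13 -21
7 13 -20
7 12 -19
8 11 -19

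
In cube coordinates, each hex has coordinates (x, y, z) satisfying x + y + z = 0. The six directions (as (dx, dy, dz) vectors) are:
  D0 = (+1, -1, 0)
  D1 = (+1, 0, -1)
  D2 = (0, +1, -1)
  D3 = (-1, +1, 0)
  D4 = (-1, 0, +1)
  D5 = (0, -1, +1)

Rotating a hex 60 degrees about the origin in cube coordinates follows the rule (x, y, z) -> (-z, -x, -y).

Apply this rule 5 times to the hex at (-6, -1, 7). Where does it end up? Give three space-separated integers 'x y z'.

Start: (-6, -1, 7)
Step 1: (-6, -1, 7) -> (-(7), -(-6), -(-1)) = (-7, 6, 1)
Step 2: (-7, 6, 1) -> (-(1), -(-7), -(6)) = (-1, 7, -6)
Step 3: (-1, 7, -6) -> (-(-6), -(-1), -(7)) = (6, 1, -7)
Step 4: (6, 1, -7) -> (-(-7), -(6), -(1)) = (7, -6, -1)
Step 5: (7, -6, -1) -> (-(-1), -(7), -(-6)) = (1, -7, 6)

Answer: 1 -7 6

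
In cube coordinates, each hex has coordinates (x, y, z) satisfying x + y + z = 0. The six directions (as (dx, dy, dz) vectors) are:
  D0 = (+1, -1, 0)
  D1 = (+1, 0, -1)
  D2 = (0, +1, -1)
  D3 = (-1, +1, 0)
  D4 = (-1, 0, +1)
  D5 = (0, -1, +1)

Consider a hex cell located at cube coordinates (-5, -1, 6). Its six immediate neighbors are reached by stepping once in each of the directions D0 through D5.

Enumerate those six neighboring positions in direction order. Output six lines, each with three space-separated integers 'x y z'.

Center: (-5, -1, 6). Add each direction:
  D0: (-5, -1, 6) + (1, -1, 0) = (-4, -2, 6)
  D1: (-5, -1, 6) + (1, 0, -1) = (-4, -1, 5)
  D2: (-5, -1, 6) + (0, 1, -1) = (-5, 0, 5)
  D3: (-5, -1, 6) + (-1, 1, 0) = (-6, 0, 6)
  D4: (-5, -1, 6) + (-1, 0, 1) = (-6, -1, 7)
  D5: (-5, -1, 6) + (0, -1, 1) = (-5, -2, 7)

Answer: -4 -2 6
-4 -1 5
-5 0 5
-6 0 6
-6 -1 7
-5 -2 7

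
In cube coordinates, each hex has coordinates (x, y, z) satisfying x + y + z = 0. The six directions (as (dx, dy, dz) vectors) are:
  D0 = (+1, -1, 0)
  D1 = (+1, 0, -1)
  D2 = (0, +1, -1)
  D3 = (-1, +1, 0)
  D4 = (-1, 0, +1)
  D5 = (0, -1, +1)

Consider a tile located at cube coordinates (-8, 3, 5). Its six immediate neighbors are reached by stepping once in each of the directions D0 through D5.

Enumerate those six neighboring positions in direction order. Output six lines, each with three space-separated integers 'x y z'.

Answer: -7 2 5
-7 3 4
-8 4 4
-9 4 5
-9 3 6
-8 2 6

Derivation:
Center: (-8, 3, 5). Add each direction:
  D0: (-8, 3, 5) + (1, -1, 0) = (-7, 2, 5)
  D1: (-8, 3, 5) + (1, 0, -1) = (-7, 3, 4)
  D2: (-8, 3, 5) + (0, 1, -1) = (-8, 4, 4)
  D3: (-8, 3, 5) + (-1, 1, 0) = (-9, 4, 5)
  D4: (-8, 3, 5) + (-1, 0, 1) = (-9, 3, 6)
  D5: (-8, 3, 5) + (0, -1, 1) = (-8, 2, 6)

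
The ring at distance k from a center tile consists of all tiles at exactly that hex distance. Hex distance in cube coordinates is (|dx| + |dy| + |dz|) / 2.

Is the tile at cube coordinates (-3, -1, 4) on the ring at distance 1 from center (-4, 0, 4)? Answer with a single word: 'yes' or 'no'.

Answer: yes

Derivation:
|px - cx| = |-3 - (-4)| = 1
|py - cy| = |-1 - 0| = 1
|pz - cz| = |4 - 4| = 0
distance = (1+1+0)/2 = 2/2 = 1
radius = 1; distance == radius -> yes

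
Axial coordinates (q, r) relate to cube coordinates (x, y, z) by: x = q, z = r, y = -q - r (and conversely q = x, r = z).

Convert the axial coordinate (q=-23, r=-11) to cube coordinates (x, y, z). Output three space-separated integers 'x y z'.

Answer: -23 34 -11

Derivation:
x = q = -23
z = r = -11
y = -x - z = -(-23) - (-11) = 34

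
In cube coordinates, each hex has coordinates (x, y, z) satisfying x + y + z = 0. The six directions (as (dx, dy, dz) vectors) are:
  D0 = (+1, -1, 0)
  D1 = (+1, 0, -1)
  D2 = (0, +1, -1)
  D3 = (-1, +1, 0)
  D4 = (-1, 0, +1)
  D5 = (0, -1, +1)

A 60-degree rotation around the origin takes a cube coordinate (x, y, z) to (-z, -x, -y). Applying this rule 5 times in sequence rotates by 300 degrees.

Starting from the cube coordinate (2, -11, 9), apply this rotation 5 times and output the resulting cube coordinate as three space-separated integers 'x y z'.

Answer: 11 -9 -2

Derivation:
Start: (2, -11, 9)
Step 1: (2, -11, 9) -> (-(9), -(2), -(-11)) = (-9, -2, 11)
Step 2: (-9, -2, 11) -> (-(11), -(-9), -(-2)) = (-11, 9, 2)
Step 3: (-11, 9, 2) -> (-(2), -(-11), -(9)) = (-2, 11, -9)
Step 4: (-2, 11, -9) -> (-(-9), -(-2), -(11)) = (9, 2, -11)
Step 5: (9, 2, -11) -> (-(-11), -(9), -(2)) = (11, -9, -2)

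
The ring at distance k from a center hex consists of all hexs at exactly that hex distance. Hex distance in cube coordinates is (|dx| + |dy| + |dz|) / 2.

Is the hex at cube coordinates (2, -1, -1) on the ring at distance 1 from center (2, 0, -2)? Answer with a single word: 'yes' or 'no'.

|px - cx| = |2 - 2| = 0
|py - cy| = |-1 - 0| = 1
|pz - cz| = |-1 - (-2)| = 1
distance = (0+1+1)/2 = 2/2 = 1
radius = 1; distance == radius -> yes

Answer: yes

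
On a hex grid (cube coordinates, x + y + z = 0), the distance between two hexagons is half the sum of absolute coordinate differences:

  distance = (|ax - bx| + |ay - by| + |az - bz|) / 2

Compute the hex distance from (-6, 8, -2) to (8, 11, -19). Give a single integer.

|ax - bx| = |-6 - 8| = 14
|ay - by| = |8 - 11| = 3
|az - bz| = |-2 - (-19)| = 17
distance = (14 + 3 + 17) / 2 = 34 / 2 = 17

Answer: 17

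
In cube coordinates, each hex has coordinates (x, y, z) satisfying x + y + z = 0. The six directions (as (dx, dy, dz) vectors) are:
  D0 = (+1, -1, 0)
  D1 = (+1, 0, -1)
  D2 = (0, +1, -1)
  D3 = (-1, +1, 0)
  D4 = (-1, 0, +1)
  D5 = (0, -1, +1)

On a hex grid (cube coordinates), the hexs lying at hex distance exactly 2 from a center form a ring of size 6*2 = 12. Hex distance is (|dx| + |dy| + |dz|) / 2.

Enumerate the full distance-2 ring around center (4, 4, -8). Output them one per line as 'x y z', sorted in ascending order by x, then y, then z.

Answer: 2 4 -6
2 5 -7
2 6 -8
3 3 -6
3 6 -9
4 2 -6
4 6 -10
5 2 -7
5 5 -10
6 2 -8
6 3 -9
6 4 -10

Derivation:
Walk ring at distance 2 from (4, 4, -8):
Start at center + D4*2 = (2, 4, -6)
  hex 0: (2, 4, -6)
  hex 1: (3, 3, -6)
  hex 2: (4, 2, -6)
  hex 3: (5, 2, -7)
  hex 4: (6, 2, -8)
  hex 5: (6, 3, -9)
  hex 6: (6, 4, -10)
  hex 7: (5, 5, -10)
  hex 8: (4, 6, -10)
  hex 9: (3, 6, -9)
  hex 10: (2, 6, -8)
  hex 11: (2, 5, -7)
Sorted: 12 hexes.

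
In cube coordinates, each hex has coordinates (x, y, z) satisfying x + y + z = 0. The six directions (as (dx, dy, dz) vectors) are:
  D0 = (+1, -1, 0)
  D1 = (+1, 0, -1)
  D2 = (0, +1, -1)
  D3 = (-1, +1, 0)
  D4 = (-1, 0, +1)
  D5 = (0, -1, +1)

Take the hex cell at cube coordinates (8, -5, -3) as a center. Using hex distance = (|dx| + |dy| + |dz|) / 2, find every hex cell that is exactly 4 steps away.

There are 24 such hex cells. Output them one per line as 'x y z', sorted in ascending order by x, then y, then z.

Walk ring at distance 4 from (8, -5, -3):
Start at center + D4*4 = (4, -5, 1)
  hex 0: (4, -5, 1)
  hex 1: (5, -6, 1)
  hex 2: (6, -7, 1)
  hex 3: (7, -8, 1)
  hex 4: (8, -9, 1)
  hex 5: (9, -9, 0)
  hex 6: (10, -9, -1)
  hex 7: (11, -9, -2)
  hex 8: (12, -9, -3)
  hex 9: (12, -8, -4)
  hex 10: (12, -7, -5)
  hex 11: (12, -6, -6)
  hex 12: (12, -5, -7)
  hex 13: (11, -4, -7)
  hex 14: (10, -3, -7)
  hex 15: (9, -2, -7)
  hex 16: (8, -1, -7)
  hex 17: (7, -1, -6)
  hex 18: (6, -1, -5)
  hex 19: (5, -1, -4)
  hex 20: (4, -1, -3)
  hex 21: (4, -2, -2)
  hex 22: (4, -3, -1)
  hex 23: (4, -4, 0)
Sorted: 24 hexes.

Answer: 4 -5 1
4 -4 0
4 -3 -1
4 -2 -2
4 -1 -3
5 -6 1
5 -1 -4
6 -7 1
6 -1 -5
7 -8 1
7 -1 -6
8 -9 1
8 -1 -7
9 -9 0
9 -2 -7
10 -9 -1
10 -3 -7
11 -9 -2
11 -4 -7
12 -9 -3
12 -8 -4
12 -7 -5
12 -6 -6
12 -5 -7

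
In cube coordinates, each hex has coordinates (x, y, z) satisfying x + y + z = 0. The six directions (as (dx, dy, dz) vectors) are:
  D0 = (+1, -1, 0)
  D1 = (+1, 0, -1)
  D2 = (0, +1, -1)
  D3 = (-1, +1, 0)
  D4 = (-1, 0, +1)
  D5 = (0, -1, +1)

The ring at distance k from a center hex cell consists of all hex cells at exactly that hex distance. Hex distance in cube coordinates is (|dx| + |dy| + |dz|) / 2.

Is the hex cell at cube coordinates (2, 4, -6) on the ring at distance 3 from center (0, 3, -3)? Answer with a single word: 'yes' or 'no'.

Answer: yes

Derivation:
|px - cx| = |2 - 0| = 2
|py - cy| = |4 - 3| = 1
|pz - cz| = |-6 - (-3)| = 3
distance = (2+1+3)/2 = 6/2 = 3
radius = 3; distance == radius -> yes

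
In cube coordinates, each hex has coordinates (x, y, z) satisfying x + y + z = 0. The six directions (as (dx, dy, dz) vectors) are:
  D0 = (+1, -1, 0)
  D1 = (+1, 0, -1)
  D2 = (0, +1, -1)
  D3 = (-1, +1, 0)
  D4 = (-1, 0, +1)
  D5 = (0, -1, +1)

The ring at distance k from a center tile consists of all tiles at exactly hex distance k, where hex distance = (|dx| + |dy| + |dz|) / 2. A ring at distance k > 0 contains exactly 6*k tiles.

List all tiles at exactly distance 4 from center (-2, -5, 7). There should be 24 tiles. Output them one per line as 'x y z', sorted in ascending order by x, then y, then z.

Answer: -6 -5 11
-6 -4 10
-6 -3 9
-6 -2 8
-6 -1 7
-5 -6 11
-5 -1 6
-4 -7 11
-4 -1 5
-3 -8 11
-3 -1 4
-2 -9 11
-2 -1 3
-1 -9 10
-1 -2 3
0 -9 9
0 -3 3
1 -9 8
1 -4 3
2 -9 7
2 -8 6
2 -7 5
2 -6 4
2 -5 3

Derivation:
Walk ring at distance 4 from (-2, -5, 7):
Start at center + D4*4 = (-6, -5, 11)
  hex 0: (-6, -5, 11)
  hex 1: (-5, -6, 11)
  hex 2: (-4, -7, 11)
  hex 3: (-3, -8, 11)
  hex 4: (-2, -9, 11)
  hex 5: (-1, -9, 10)
  hex 6: (0, -9, 9)
  hex 7: (1, -9, 8)
  hex 8: (2, -9, 7)
  hex 9: (2, -8, 6)
  hex 10: (2, -7, 5)
  hex 11: (2, -6, 4)
  hex 12: (2, -5, 3)
  hex 13: (1, -4, 3)
  hex 14: (0, -3, 3)
  hex 15: (-1, -2, 3)
  hex 16: (-2, -1, 3)
  hex 17: (-3, -1, 4)
  hex 18: (-4, -1, 5)
  hex 19: (-5, -1, 6)
  hex 20: (-6, -1, 7)
  hex 21: (-6, -2, 8)
  hex 22: (-6, -3, 9)
  hex 23: (-6, -4, 10)
Sorted: 24 hexes.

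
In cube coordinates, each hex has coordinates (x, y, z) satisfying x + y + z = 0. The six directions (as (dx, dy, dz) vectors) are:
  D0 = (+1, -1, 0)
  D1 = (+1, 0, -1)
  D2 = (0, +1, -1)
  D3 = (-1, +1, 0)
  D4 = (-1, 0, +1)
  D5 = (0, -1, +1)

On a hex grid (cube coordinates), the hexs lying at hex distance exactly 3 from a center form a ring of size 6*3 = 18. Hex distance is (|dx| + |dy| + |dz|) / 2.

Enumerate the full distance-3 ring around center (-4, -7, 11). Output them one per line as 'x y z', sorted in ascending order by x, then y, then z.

Answer: -7 -7 14
-7 -6 13
-7 -5 12
-7 -4 11
-6 -8 14
-6 -4 10
-5 -9 14
-5 -4 9
-4 -10 14
-4 -4 8
-3 -10 13
-3 -5 8
-2 -10 12
-2 -6 8
-1 -10 11
-1 -9 10
-1 -8 9
-1 -7 8

Derivation:
Walk ring at distance 3 from (-4, -7, 11):
Start at center + D4*3 = (-7, -7, 14)
  hex 0: (-7, -7, 14)
  hex 1: (-6, -8, 14)
  hex 2: (-5, -9, 14)
  hex 3: (-4, -10, 14)
  hex 4: (-3, -10, 13)
  hex 5: (-2, -10, 12)
  hex 6: (-1, -10, 11)
  hex 7: (-1, -9, 10)
  hex 8: (-1, -8, 9)
  hex 9: (-1, -7, 8)
  hex 10: (-2, -6, 8)
  hex 11: (-3, -5, 8)
  hex 12: (-4, -4, 8)
  hex 13: (-5, -4, 9)
  hex 14: (-6, -4, 10)
  hex 15: (-7, -4, 11)
  hex 16: (-7, -5, 12)
  hex 17: (-7, -6, 13)
Sorted: 18 hexes.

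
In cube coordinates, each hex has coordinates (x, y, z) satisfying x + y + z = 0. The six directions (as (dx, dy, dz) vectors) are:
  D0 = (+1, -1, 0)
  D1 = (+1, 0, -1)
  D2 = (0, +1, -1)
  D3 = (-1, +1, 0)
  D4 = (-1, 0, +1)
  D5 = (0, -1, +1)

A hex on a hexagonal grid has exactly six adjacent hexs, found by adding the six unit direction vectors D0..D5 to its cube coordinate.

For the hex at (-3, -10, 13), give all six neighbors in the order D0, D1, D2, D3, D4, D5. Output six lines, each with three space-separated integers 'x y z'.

Center: (-3, -10, 13). Add each direction:
  D0: (-3, -10, 13) + (1, -1, 0) = (-2, -11, 13)
  D1: (-3, -10, 13) + (1, 0, -1) = (-2, -10, 12)
  D2: (-3, -10, 13) + (0, 1, -1) = (-3, -9, 12)
  D3: (-3, -10, 13) + (-1, 1, 0) = (-4, -9, 13)
  D4: (-3, -10, 13) + (-1, 0, 1) = (-4, -10, 14)
  D5: (-3, -10, 13) + (0, -1, 1) = (-3, -11, 14)

Answer: -2 -11 13
-2 -10 12
-3 -9 12
-4 -9 13
-4 -10 14
-3 -11 14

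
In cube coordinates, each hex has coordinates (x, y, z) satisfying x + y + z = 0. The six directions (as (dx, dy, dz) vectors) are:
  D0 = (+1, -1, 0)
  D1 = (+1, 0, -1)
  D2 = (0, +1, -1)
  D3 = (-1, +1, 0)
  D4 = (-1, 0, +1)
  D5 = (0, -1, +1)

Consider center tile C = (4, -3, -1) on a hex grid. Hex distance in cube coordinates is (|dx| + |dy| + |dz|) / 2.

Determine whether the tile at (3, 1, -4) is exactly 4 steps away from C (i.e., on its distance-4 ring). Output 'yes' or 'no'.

|px - cx| = |3 - 4| = 1
|py - cy| = |1 - (-3)| = 4
|pz - cz| = |-4 - (-1)| = 3
distance = (1+4+3)/2 = 8/2 = 4
radius = 4; distance == radius -> yes

Answer: yes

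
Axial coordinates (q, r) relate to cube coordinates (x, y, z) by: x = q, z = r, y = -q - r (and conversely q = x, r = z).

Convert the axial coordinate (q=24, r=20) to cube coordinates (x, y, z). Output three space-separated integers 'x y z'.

x = q = 24
z = r = 20
y = -x - z = -(24) - (20) = -44

Answer: 24 -44 20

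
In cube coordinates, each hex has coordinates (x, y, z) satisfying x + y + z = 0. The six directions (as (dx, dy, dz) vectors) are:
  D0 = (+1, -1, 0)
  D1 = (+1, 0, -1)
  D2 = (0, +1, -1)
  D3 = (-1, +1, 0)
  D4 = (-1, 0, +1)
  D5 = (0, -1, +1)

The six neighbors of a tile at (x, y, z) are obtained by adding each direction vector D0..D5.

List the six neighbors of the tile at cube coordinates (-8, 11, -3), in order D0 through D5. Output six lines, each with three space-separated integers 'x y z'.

Answer: -7 10 -3
-7 11 -4
-8 12 -4
-9 12 -3
-9 11 -2
-8 10 -2

Derivation:
Center: (-8, 11, -3). Add each direction:
  D0: (-8, 11, -3) + (1, -1, 0) = (-7, 10, -3)
  D1: (-8, 11, -3) + (1, 0, -1) = (-7, 11, -4)
  D2: (-8, 11, -3) + (0, 1, -1) = (-8, 12, -4)
  D3: (-8, 11, -3) + (-1, 1, 0) = (-9, 12, -3)
  D4: (-8, 11, -3) + (-1, 0, 1) = (-9, 11, -2)
  D5: (-8, 11, -3) + (0, -1, 1) = (-8, 10, -2)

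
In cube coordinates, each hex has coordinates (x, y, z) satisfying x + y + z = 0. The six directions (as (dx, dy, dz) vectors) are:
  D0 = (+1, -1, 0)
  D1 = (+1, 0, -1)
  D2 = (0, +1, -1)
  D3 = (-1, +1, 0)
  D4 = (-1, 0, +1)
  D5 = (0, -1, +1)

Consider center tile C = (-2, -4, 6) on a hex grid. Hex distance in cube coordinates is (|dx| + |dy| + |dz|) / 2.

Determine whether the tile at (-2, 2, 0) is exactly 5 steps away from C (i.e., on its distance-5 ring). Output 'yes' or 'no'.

Answer: no

Derivation:
|px - cx| = |-2 - (-2)| = 0
|py - cy| = |2 - (-4)| = 6
|pz - cz| = |0 - 6| = 6
distance = (0+6+6)/2 = 12/2 = 6
radius = 5; distance != radius -> no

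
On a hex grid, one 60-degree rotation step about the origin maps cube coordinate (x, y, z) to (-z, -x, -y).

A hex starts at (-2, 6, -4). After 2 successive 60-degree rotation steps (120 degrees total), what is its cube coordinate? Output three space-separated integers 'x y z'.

Answer: 6 -4 -2

Derivation:
Start: (-2, 6, -4)
Step 1: (-2, 6, -4) -> (-(-4), -(-2), -(6)) = (4, 2, -6)
Step 2: (4, 2, -6) -> (-(-6), -(4), -(2)) = (6, -4, -2)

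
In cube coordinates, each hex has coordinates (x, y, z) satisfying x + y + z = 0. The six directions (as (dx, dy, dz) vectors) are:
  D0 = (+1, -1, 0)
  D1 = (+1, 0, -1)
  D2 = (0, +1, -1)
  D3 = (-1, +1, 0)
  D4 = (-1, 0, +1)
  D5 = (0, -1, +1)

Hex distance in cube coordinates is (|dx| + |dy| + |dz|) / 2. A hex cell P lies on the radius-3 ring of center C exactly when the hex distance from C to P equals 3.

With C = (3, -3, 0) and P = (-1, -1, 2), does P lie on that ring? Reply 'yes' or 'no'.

Answer: no

Derivation:
|px - cx| = |-1 - 3| = 4
|py - cy| = |-1 - (-3)| = 2
|pz - cz| = |2 - 0| = 2
distance = (4+2+2)/2 = 8/2 = 4
radius = 3; distance != radius -> no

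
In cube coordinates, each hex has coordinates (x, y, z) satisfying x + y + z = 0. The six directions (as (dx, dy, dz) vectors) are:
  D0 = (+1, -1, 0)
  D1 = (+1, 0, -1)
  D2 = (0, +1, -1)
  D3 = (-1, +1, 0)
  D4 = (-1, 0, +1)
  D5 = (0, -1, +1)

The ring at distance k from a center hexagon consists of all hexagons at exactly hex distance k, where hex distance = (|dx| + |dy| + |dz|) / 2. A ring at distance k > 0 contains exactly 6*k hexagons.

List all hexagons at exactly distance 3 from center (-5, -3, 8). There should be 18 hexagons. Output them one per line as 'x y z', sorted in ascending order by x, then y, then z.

Answer: -8 -3 11
-8 -2 10
-8 -1 9
-8 0 8
-7 -4 11
-7 0 7
-6 -5 11
-6 0 6
-5 -6 11
-5 0 5
-4 -6 10
-4 -1 5
-3 -6 9
-3 -2 5
-2 -6 8
-2 -5 7
-2 -4 6
-2 -3 5

Derivation:
Walk ring at distance 3 from (-5, -3, 8):
Start at center + D4*3 = (-8, -3, 11)
  hex 0: (-8, -3, 11)
  hex 1: (-7, -4, 11)
  hex 2: (-6, -5, 11)
  hex 3: (-5, -6, 11)
  hex 4: (-4, -6, 10)
  hex 5: (-3, -6, 9)
  hex 6: (-2, -6, 8)
  hex 7: (-2, -5, 7)
  hex 8: (-2, -4, 6)
  hex 9: (-2, -3, 5)
  hex 10: (-3, -2, 5)
  hex 11: (-4, -1, 5)
  hex 12: (-5, 0, 5)
  hex 13: (-6, 0, 6)
  hex 14: (-7, 0, 7)
  hex 15: (-8, 0, 8)
  hex 16: (-8, -1, 9)
  hex 17: (-8, -2, 10)
Sorted: 18 hexes.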